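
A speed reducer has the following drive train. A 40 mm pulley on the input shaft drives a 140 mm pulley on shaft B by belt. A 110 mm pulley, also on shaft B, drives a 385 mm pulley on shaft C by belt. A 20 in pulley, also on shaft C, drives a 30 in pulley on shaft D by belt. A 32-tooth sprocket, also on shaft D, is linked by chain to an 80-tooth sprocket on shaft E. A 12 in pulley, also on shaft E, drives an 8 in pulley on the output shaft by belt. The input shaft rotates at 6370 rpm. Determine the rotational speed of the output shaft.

Belt: ratio = 140/40 = 3.5, so shaft B turns at 6370 / 3.5 = 1820 rpm.
Belt: ratio = 385/110 = 3.5, so shaft C turns at 1820 / 3.5 = 520 rpm.
Belt: ratio = 30/20 = 1.5, so shaft D turns at 520 / 1.5 = 346.67 rpm.
Chain: ratio = 80/32 = 2.5, so shaft E turns at 346.67 / 2.5 = 138.67 rpm.
Belt: ratio = 8/12 = 0.66667, so the output shaft turns at 138.67 / 0.66667 = 208 rpm.

208 rpm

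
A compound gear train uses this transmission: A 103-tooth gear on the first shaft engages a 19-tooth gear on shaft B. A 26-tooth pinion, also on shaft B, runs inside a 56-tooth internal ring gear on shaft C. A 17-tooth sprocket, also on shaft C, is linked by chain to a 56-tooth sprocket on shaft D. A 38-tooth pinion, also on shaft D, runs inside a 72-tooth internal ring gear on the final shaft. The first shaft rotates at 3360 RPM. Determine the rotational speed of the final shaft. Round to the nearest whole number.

the first shaft → shaft B (gear mesh, 19/103): 3360 ÷ 0.18447 = 18215 RPM
shaft B → shaft C (internal gear, 56/26): 18215 ÷ 2.1538 = 8456.8 RPM
shaft C → shaft D (chain, 56/17): 8456.8 ÷ 3.2941 = 2567.3 RPM
shaft D → the final shaft (internal gear, 72/38): 2567.3 ÷ 1.8947 = 1354.9 RPM

1355 RPM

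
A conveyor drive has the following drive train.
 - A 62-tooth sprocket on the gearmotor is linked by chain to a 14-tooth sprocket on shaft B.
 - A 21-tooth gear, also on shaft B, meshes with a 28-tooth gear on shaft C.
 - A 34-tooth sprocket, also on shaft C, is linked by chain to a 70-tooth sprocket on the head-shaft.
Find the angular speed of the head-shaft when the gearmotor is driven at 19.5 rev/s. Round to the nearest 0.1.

the gearmotor → shaft B (chain, 14/62): 19.5 ÷ 0.22581 = 86.357 rev/s
shaft B → shaft C (gear mesh, 28/21): 86.357 ÷ 1.3333 = 64.768 rev/s
shaft C → the head-shaft (chain, 70/34): 64.768 ÷ 2.0588 = 31.459 rev/s

31.5 rev/s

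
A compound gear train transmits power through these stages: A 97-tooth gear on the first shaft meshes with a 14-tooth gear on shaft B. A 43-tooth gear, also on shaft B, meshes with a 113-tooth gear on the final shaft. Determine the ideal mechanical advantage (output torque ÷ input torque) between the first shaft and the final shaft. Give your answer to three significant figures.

Each stage contributes driven/driver: gear mesh 14/97 = 0.14433, gear mesh 113/43 = 2.6279.
Overall: 0.14433 × 2.6279 = 0.37929.

0.379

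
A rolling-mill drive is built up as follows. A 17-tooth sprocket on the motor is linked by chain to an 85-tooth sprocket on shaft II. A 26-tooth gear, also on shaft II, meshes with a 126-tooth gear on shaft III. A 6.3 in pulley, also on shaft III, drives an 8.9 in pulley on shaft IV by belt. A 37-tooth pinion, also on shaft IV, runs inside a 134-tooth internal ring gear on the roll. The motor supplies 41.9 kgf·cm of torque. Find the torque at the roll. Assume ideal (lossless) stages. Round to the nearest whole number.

After the chain (85/17): 41.9 × 5 = 209.5 kgf·cm
After the gear mesh (126/26): 209.5 × 4.8462 = 1015.3 kgf·cm
After the belt (8.9/6.3): 1015.3 × 1.4127 = 1434.3 kgf·cm
After the internal gear (134/37): 1434.3 × 3.6216 = 5194.4 kgf·cm

5194 kgf·cm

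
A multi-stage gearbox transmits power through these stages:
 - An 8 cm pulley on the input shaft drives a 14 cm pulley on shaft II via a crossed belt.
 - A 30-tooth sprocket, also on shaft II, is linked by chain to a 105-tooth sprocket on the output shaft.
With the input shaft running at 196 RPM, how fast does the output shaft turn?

belt 14/8 = 1.75 → 196/1.75 = 112 RPM
chain 105/30 = 3.5 → 112/3.5 = 32 RPM

32 RPM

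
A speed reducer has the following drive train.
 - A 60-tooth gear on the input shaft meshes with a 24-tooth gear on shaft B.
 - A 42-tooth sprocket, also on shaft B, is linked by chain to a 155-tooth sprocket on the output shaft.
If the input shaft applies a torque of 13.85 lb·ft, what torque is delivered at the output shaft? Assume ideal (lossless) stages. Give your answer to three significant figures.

20.4 lb·ft

gear mesh 24/60 = 0.4 → τ = 13.85·0.4 = 5.54 lb·ft
chain 155/42 = 3.6905 → τ = 5.54·3.6905 = 20.445 lb·ft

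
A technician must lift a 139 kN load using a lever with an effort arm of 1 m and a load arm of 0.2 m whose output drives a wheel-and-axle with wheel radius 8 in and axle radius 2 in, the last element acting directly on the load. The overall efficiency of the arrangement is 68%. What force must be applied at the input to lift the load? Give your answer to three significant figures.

Lever MA = effort arm / load arm = 1/0.2 = 5.
Wheel-and-axle MA = R/r = 8/2 = 4.
Combined ideal MA = 5 × 4 = 20.
Actual MA = 20 × 0.68 = 13.6.
Effort = load / actual MA = 139 / 13.6 = 10.221 kN.

10.2 kN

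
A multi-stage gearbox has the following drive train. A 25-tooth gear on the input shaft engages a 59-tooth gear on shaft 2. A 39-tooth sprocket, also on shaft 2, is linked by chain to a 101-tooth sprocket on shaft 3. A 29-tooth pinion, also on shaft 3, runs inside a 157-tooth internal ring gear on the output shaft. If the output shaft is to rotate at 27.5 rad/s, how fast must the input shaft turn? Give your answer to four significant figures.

Overall ratio R = 2.36 × 2.5897 × 5.4138 = 33.088.
Required input speed = output speed × R = 27.5 × 33.088 = 909.92 rad/s.

909.9 rad/s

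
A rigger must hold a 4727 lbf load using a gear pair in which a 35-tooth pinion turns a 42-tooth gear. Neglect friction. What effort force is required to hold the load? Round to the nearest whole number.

3939 lbf

Gear pair MA = 42/35 = 1.2.
Effort = load / MA = 4727 / 1.2 = 3939.2 lbf.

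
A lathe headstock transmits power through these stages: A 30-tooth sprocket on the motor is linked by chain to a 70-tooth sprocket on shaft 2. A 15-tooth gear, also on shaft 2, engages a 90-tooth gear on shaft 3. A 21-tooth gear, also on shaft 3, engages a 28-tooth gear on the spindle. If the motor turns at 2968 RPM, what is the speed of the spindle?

Chain: ratio = 70/30 = 2.3333, so shaft 2 turns at 2968 / 2.3333 = 1272 RPM.
Gear mesh: ratio = 90/15 = 6, so shaft 3 turns at 1272 / 6 = 212 RPM.
Gear mesh: ratio = 28/21 = 1.3333, so the spindle turns at 212 / 1.3333 = 159 RPM.

159 RPM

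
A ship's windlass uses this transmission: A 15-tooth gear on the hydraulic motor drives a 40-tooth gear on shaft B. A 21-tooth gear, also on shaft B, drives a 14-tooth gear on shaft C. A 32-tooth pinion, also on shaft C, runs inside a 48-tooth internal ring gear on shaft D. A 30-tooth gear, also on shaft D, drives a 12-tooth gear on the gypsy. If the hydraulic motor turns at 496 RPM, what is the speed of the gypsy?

gear mesh 40/15 = 2.6667 → 496/2.6667 = 186 RPM
gear mesh 14/21 = 0.66667 → 186/0.66667 = 279 RPM
internal gear 48/32 = 1.5 → 279/1.5 = 186 RPM
gear mesh 12/30 = 0.4 → 186/0.4 = 465 RPM

465 RPM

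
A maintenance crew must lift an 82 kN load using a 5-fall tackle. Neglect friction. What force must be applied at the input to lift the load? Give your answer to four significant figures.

16.40 kN

Block-and-tackle MA = number of supporting rope parts = 5.
Effort = load / MA = 82 / 5 = 16.4 kN.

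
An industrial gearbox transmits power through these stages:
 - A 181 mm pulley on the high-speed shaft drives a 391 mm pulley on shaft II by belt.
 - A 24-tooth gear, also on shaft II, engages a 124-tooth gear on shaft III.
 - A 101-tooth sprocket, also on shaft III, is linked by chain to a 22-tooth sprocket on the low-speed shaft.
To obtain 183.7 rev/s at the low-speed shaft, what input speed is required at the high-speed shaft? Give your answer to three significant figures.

447 rev/s

Overall ratio R = 2.1602 × 5.1667 × 0.21782 = 2.4311.
Required input speed = output speed × R = 183.7 × 2.4311 = 446.6 rev/s.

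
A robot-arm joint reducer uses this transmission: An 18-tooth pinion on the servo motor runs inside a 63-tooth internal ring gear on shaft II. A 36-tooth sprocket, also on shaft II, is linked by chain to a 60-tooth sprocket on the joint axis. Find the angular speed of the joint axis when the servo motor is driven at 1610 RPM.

the servo motor → shaft II (internal gear, 63/18): 1610 ÷ 3.5 = 460 RPM
shaft II → the joint axis (chain, 60/36): 460 ÷ 1.6667 = 276 RPM

276 RPM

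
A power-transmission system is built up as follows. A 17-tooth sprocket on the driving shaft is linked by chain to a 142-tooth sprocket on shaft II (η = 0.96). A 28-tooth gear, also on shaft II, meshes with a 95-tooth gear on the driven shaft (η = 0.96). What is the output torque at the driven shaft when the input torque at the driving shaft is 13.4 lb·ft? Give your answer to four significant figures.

chain 142/17 = 8.3529 → τ = 13.4·8.3529·0.96 = 107.45 lb·ft
gear mesh 95/28 = 3.3929 → τ = 107.45·3.3929·0.96 = 349.99 lb·ft

350.0 lb·ft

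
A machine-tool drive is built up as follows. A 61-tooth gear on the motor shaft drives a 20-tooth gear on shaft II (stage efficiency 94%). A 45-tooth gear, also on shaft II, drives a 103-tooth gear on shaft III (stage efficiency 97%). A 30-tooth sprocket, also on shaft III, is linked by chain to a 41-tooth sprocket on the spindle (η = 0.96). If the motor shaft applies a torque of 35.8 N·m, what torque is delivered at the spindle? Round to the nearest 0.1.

32.1 N·m

After the gear mesh (20/61): 35.8 × 0.32787 × 0.94 = 11.033 N·m
After the gear mesh (103/45): 11.033 × 2.2889 × 0.97 = 24.497 N·m
After the chain (41/30): 24.497 × 1.3667 × 0.96 = 32.14 N·m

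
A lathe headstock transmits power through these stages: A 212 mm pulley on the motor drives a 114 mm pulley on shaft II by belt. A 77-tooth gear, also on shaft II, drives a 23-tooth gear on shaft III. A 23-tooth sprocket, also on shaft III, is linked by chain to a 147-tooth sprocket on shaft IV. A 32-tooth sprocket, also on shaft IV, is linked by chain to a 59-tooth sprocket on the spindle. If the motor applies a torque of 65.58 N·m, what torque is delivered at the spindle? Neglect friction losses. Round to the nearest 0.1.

124.1 N·m

After the belt (114/212): 65.58 × 0.53774 = 35.265 N·m
After the gear mesh (23/77): 35.265 × 0.2987 = 10.534 N·m
After the chain (147/23): 10.534 × 6.3913 = 67.324 N·m
After the chain (59/32): 67.324 × 1.8438 = 124.13 N·m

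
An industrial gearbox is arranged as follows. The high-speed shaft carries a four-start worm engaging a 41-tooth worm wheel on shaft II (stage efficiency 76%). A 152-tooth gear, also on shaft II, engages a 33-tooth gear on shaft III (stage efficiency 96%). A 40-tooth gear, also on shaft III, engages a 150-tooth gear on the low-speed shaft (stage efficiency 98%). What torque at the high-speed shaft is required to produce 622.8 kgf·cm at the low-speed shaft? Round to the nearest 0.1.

104.4 kgf·cm

Overall ratio R = 10.25 × 0.21711 × 3.75 = 8.345; overall efficiency η = 0.76 × 0.96 × 0.98 = 0.7150.
Input torque = output torque / (R × η) = 622.8 / (8.345 × 0.7150) = 104.38 kgf·cm.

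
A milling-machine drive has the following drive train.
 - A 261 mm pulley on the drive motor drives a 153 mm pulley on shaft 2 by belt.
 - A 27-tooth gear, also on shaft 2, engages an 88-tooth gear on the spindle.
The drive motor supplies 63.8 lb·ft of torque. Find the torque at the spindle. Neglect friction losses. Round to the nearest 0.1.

121.9 lb·ft

belt 153/261 = 0.58621 → τ = 63.8·0.58621 = 37.4 lb·ft
gear mesh 88/27 = 3.2593 → τ = 37.4·3.2593 = 121.9 lb·ft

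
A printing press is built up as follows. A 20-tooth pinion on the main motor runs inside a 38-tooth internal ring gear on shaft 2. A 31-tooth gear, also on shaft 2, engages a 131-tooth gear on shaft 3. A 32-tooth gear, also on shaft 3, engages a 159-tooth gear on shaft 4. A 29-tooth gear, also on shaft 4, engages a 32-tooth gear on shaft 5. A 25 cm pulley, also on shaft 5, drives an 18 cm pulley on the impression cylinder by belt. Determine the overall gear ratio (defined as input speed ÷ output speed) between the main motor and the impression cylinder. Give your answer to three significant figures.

Each stage contributes driven/driver: internal gear 38/20 = 1.9, gear mesh 131/31 = 4.2258, gear mesh 159/32 = 4.9688, gear mesh 32/29 = 1.1034, belt 18/25 = 0.72.
Overall: 1.9 × 4.2258 × 4.9688 × 1.1034 × 0.72 = 31.695.

31.7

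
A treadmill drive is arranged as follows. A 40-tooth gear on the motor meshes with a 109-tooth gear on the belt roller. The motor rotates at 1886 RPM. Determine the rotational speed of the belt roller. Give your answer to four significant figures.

the motor → the belt roller (gear mesh, 109/40): 1886 ÷ 2.725 = 692.11 RPM

692.1 RPM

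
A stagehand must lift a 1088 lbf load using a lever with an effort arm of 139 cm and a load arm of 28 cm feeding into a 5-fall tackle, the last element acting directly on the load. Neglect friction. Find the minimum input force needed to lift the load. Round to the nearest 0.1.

43.8 lbf

Lever MA = effort arm / load arm = 139/28 = 4.9643.
Block-and-tackle MA = number of supporting rope parts = 5.
Combined ideal MA = 4.9643 × 5 = 24.821.
Effort = load / MA = 1088 / 24.821 = 43.833 lbf.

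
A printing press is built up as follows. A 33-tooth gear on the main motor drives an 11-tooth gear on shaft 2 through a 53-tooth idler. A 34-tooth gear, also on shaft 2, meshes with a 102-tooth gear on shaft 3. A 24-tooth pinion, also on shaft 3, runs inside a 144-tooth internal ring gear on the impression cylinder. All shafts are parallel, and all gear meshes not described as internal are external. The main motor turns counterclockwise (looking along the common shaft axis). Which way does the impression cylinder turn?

clockwise

the main motor → shaft 2: driver → idler → driven is 2 external meshes, 2 reversals → CCW.
shaft 2 → shaft 3: external mesh, 1 reversal → CW.
shaft 3 → the impression cylinder: internal mesh, same direction → CW.
3 reversals in total — an odd number — so the impression cylinder turns opposite to the main motor.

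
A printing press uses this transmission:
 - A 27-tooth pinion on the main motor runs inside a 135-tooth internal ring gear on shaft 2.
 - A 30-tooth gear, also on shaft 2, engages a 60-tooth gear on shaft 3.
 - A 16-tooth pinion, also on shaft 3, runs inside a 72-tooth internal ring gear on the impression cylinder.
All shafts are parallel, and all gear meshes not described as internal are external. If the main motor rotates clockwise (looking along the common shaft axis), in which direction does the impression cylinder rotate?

the main motor → shaft 2: internal mesh, same direction → CW.
shaft 2 → shaft 3: external mesh, 1 reversal → CCW.
shaft 3 → the impression cylinder: internal mesh, same direction → CCW.
1 reversal in total — an odd number — so the impression cylinder turns opposite to the main motor.

counterclockwise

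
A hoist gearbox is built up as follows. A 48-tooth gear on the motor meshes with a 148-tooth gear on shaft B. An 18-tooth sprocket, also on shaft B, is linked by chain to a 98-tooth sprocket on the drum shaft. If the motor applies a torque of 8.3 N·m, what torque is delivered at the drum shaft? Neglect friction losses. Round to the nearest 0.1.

Gear mesh: ratio = 148/48 = 3.0833; torque at shaft B = 8.3 × 3.0833 = 25.592 N·m.
Chain: ratio = 98/18 = 5.4444; torque at the drum shaft = 25.592 × 5.4444 = 139.33 N·m.

139.3 N·m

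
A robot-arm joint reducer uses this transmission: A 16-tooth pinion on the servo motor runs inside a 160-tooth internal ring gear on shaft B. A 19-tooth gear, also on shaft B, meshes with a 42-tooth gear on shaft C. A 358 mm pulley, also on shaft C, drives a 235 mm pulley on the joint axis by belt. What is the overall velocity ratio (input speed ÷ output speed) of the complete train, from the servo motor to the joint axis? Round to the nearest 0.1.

14.5

Each stage contributes driven/driver: internal gear 160/16 = 10, gear mesh 42/19 = 2.2105, belt 235/358 = 0.65642.
Overall: 10 × 2.2105 × 0.65642 = 14.51.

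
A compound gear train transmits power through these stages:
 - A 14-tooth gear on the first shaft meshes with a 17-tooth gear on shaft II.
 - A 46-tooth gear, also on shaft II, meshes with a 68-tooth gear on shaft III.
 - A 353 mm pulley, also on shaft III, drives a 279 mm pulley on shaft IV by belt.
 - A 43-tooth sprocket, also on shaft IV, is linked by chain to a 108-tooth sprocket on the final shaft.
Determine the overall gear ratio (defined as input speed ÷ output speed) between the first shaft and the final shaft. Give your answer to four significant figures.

3.563

Each stage contributes driven/driver: gear mesh 17/14 = 1.2143, gear mesh 68/46 = 1.4783, belt 279/353 = 0.79037, chain 108/43 = 2.5116.
Overall: 1.2143 × 1.4783 × 0.79037 × 2.5116 = 3.5633.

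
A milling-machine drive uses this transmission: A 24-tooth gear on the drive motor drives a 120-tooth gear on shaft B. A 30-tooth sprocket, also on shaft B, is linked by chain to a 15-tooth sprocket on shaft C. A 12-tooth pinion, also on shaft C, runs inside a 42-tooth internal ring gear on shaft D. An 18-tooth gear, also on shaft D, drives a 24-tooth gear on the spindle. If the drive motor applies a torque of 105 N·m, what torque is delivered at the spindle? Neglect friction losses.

After the gear mesh (120/24): 105 × 5 = 525 N·m
After the chain (15/30): 525 × 0.5 = 262.5 N·m
After the internal gear (42/12): 262.5 × 3.5 = 918.75 N·m
After the gear mesh (24/18): 918.75 × 1.3333 = 1225 N·m

1225 N·m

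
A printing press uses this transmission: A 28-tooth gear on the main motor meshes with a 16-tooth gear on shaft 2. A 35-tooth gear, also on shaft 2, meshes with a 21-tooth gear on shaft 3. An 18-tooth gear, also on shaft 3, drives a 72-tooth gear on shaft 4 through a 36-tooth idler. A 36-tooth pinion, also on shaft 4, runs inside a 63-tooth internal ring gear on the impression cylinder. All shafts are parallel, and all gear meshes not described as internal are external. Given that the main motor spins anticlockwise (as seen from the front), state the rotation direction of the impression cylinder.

the main motor → shaft 2: external mesh, 1 reversal → CW.
shaft 2 → shaft 3: external mesh, 1 reversal → CCW.
shaft 3 → shaft 4: driver → idler → driven is 2 external meshes, 2 reversals → CCW.
shaft 4 → the impression cylinder: internal mesh, same direction → CCW.
4 reversals in total — an even number — so the impression cylinder turns the same way as the main motor.

anticlockwise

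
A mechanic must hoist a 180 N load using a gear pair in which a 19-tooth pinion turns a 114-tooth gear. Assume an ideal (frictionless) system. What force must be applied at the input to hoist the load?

30 N

Gear pair MA = 114/19 = 6.
Effort = load / MA = 180 / 6 = 30 N.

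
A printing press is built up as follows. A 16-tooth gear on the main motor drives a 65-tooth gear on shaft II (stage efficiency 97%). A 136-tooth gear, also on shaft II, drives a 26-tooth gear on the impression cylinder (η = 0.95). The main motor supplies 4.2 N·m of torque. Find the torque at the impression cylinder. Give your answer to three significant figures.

3.01 N·m

After the gear mesh (65/16): 4.2 × 4.0625 × 0.97 = 16.551 N·m
After the gear mesh (26/136): 16.551 × 0.19118 × 0.95 = 3.0059 N·m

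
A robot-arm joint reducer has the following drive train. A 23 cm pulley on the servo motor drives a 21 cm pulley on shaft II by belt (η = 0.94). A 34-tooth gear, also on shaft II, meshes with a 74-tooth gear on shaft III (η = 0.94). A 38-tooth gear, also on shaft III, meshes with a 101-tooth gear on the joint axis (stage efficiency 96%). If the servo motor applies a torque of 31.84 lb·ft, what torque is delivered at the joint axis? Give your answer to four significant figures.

142.7 lb·ft

After the belt (21/23): 31.84 × 0.91304 × 0.94 = 27.327 lb·ft
After the gear mesh (74/34): 27.327 × 2.1765 × 0.94 = 55.908 lb·ft
After the gear mesh (101/38): 55.908 × 2.6579 × 0.96 = 142.65 lb·ft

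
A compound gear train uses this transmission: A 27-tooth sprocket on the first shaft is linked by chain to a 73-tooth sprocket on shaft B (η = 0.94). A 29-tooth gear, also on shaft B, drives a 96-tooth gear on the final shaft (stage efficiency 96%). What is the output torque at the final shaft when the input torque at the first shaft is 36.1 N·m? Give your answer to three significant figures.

292 N·m

After the chain (73/27): 36.1 × 2.7037 × 0.94 = 91.747 N·m
After the gear mesh (96/29): 91.747 × 3.3103 × 0.96 = 291.57 N·m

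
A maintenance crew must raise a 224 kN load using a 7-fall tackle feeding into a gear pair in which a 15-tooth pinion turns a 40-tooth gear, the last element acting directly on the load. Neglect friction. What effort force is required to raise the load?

Block-and-tackle MA = number of supporting rope parts = 7.
Gear pair MA = 40/15 = 2.6667.
Combined ideal MA = 7 × 2.6667 = 18.667.
Effort = load / MA = 224 / 18.667 = 12 kN.

12 kN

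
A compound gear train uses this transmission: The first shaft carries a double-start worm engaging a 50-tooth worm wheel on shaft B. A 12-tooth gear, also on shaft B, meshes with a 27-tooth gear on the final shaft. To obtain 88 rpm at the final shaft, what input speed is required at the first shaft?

Overall ratio R = 25 × 2.25 = 56.25.
Required input speed = output speed × R = 88 × 56.25 = 4950 rpm.

4950 rpm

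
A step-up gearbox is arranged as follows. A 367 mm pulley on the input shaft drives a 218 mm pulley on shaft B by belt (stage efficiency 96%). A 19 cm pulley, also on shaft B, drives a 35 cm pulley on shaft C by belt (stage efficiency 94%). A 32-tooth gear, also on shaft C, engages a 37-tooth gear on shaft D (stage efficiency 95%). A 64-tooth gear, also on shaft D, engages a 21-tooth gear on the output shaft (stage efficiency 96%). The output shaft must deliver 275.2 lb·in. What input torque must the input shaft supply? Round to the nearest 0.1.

805.5 lb·in

Overall ratio R = 0.59401 × 1.8421 × 1.1562 × 0.32812 = 0.41514; overall efficiency η = 0.96 × 0.94 × 0.95 × 0.96 = 0.8230.
Input torque = output torque / (R × η) = 275.2 / (0.41514 × 0.8230) = 805.49 lb·in.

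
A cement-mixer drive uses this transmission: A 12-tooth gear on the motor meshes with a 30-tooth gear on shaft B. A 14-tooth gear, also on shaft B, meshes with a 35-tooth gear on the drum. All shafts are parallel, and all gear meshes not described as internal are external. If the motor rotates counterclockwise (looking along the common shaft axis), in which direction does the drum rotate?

the motor → shaft B: external mesh, 1 reversal → CW.
shaft B → the drum: external mesh, 1 reversal → CCW.
2 reversals in total — an even number — so the drum turns the same way as the motor.

counterclockwise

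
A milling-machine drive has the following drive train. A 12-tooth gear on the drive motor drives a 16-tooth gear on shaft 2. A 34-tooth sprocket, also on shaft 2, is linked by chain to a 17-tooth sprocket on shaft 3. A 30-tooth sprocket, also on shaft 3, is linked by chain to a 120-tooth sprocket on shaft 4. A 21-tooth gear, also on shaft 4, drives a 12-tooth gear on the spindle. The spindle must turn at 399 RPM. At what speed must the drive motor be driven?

608 RPM

Overall ratio R = 1.3333 × 0.5 × 4 × 0.57143 = 1.5238.
Required input speed = output speed × R = 399 × 1.5238 = 608 RPM.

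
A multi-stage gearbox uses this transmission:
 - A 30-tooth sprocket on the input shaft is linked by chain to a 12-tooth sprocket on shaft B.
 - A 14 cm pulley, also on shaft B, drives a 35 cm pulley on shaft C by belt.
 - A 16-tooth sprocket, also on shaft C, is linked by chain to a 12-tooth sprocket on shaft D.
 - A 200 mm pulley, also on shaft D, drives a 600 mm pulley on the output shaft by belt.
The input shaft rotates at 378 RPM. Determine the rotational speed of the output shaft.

168 RPM

Chain: ratio = 12/30 = 0.4, so shaft B turns at 378 / 0.4 = 945 RPM.
Belt: ratio = 35/14 = 2.5, so shaft C turns at 945 / 2.5 = 378 RPM.
Chain: ratio = 12/16 = 0.75, so shaft D turns at 378 / 0.75 = 504 RPM.
Belt: ratio = 600/200 = 3, so the output shaft turns at 504 / 3 = 168 RPM.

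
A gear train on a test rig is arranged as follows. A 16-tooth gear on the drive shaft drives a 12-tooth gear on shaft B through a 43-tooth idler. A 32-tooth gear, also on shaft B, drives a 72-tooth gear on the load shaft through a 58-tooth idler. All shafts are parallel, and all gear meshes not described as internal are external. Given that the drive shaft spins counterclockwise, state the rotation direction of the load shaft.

counterclockwise

the drive shaft → shaft B: driver → idler → driven is 2 external meshes, 2 reversals → CCW.
shaft B → the load shaft: driver → idler → driven is 2 external meshes, 2 reversals → CCW.
4 reversals in total — an even number — so the load shaft turns the same way as the drive shaft.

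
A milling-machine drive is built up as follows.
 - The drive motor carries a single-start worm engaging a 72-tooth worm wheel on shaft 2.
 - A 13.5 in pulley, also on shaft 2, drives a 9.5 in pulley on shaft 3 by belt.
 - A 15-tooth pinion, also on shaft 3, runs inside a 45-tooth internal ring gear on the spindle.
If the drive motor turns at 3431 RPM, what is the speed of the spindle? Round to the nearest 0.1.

22.6 RPM

the drive motor → shaft 2 (worm, 72/1): 3431 ÷ 72 = 47.653 RPM
shaft 2 → shaft 3 (belt, 9.5/13.5): 47.653 ÷ 0.7037 = 67.717 RPM
shaft 3 → the spindle (internal gear, 45/15): 67.717 ÷ 3 = 22.572 RPM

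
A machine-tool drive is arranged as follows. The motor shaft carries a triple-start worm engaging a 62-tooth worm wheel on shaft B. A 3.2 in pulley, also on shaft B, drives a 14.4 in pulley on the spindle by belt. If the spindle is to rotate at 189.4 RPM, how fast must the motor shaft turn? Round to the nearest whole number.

Overall ratio R = 20.667 × 4.5 = 93.
Required input speed = output speed × R = 189.4 × 93 = 17614 RPM.

17614 RPM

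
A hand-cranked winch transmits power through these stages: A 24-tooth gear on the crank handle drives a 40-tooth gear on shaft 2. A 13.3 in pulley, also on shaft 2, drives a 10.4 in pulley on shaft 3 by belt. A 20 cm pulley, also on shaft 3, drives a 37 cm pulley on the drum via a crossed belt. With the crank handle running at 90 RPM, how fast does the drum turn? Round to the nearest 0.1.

the crank handle → shaft 2 (gear mesh, 40/24): 90 ÷ 1.6667 = 54 RPM
shaft 2 → shaft 3 (belt, 10.4/13.3): 54 ÷ 0.78195 = 69.058 RPM
shaft 3 → the drum (belt, 37/20): 69.058 ÷ 1.85 = 37.328 RPM

37.3 RPM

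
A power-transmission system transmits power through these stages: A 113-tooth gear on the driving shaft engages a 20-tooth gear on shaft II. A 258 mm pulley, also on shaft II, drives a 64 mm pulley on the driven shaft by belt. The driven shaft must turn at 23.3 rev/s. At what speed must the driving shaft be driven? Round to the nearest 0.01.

Overall ratio R = 0.17699 × 0.24806 = 0.043905.
Required input speed = output speed × R = 23.3 × 0.043905 = 1.023 rev/s.

1.02 rev/s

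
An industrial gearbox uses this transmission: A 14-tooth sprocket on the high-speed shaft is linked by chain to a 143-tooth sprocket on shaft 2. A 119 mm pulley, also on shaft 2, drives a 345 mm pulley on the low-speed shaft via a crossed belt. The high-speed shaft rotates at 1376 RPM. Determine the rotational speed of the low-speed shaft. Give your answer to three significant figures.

46.5 RPM

chain 143/14 = 10.214 → 1376/10.214 = 134.71 RPM
belt 345/119 = 2.8992 → 134.71/2.8992 = 46.466 RPM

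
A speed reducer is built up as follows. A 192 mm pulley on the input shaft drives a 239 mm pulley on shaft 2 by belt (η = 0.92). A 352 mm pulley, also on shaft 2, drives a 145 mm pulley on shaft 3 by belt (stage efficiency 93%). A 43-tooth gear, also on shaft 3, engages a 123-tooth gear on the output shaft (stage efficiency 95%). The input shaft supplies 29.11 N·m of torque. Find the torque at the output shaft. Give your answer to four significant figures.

Belt: ratio = 239/192 = 1.2448; torque at shaft 2 = 29.11 × 1.2448 × 0.92 = 33.337 N·m.
Belt: ratio = 145/352 = 0.41193; torque at shaft 3 = 33.337 × 0.41193 × 0.93 = 12.771 N·m.
Gear mesh: ratio = 123/43 = 2.8605; torque at the output shaft = 12.771 × 2.8605 × 0.95 = 34.705 N·m.

34.71 N·m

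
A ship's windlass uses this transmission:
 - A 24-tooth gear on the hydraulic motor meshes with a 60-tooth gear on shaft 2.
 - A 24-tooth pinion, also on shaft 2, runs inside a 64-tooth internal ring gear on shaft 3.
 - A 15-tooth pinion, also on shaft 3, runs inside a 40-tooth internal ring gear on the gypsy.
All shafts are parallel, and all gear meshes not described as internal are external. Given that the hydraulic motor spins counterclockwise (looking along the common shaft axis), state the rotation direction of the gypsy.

the hydraulic motor → shaft 2: external mesh, 1 reversal → CW.
shaft 2 → shaft 3: internal mesh, same direction → CW.
shaft 3 → the gypsy: internal mesh, same direction → CW.
1 reversal in total — an odd number — so the gypsy turns opposite to the hydraulic motor.

clockwise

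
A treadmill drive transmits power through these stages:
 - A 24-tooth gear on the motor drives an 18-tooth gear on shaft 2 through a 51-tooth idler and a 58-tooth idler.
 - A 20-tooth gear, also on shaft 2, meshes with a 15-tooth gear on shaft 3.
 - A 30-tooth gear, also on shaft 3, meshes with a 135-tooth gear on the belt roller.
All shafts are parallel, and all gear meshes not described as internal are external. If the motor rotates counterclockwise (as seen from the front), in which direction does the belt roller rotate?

the motor → shaft 2: driver → idler → idler → driven is 3 external meshes, 3 reversals → CW.
shaft 2 → shaft 3: external mesh, 1 reversal → CCW.
shaft 3 → the belt roller: external mesh, 1 reversal → CW.
5 reversals in total — an odd number — so the belt roller turns opposite to the motor.

clockwise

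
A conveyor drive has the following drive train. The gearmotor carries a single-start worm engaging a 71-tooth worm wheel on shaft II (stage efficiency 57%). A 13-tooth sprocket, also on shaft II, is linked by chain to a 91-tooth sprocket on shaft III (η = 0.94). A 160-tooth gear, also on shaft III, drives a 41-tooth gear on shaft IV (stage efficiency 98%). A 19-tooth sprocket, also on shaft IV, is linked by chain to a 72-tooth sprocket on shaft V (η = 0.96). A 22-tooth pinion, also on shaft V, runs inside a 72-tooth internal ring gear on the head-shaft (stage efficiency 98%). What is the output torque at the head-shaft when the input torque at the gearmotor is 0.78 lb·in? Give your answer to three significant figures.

After the worm (71/1): 0.78 × 71 × 0.57 = 31.567 lb·in
After the chain (91/13): 31.567 × 7 × 0.94 = 207.71 lb·in
After the gear mesh (41/160): 207.71 × 0.25625 × 0.98 = 52.161 lb·in
After the chain (72/19): 52.161 × 3.7895 × 0.96 = 189.76 lb·in
After the internal gear (72/22): 189.76 × 3.2727 × 0.98 = 608.6 lb·in

609 lb·in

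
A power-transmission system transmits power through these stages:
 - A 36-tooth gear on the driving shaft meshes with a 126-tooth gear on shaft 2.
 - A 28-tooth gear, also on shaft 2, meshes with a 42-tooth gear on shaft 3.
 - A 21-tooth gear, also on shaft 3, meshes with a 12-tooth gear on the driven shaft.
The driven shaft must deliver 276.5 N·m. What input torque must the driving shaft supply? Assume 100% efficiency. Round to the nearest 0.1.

Overall ratio R = 3.5 × 1.5 × 0.57143 = 3.
Input torque = output torque / R = 276.5 / 3 = 92.167 N·m.

92.2 N·m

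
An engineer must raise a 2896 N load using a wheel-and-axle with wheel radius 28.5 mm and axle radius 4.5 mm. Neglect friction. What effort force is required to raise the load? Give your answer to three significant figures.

Wheel-and-axle MA = R/r = 28.5/4.5 = 6.3333.
Effort = load / MA = 2896 / 6.3333 = 457.26 N.

457 N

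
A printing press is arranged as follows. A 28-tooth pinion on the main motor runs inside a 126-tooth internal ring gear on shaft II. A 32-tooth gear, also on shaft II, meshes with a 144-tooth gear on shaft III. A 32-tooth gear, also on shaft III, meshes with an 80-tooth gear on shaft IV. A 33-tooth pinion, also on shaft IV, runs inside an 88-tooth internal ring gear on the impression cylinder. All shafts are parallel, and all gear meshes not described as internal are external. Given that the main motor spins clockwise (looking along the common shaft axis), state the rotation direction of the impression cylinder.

clockwise

the main motor → shaft II: internal mesh, same direction → CW.
shaft II → shaft III: external mesh, 1 reversal → CCW.
shaft III → shaft IV: external mesh, 1 reversal → CW.
shaft IV → the impression cylinder: internal mesh, same direction → CW.
2 reversals in total — an even number — so the impression cylinder turns the same way as the main motor.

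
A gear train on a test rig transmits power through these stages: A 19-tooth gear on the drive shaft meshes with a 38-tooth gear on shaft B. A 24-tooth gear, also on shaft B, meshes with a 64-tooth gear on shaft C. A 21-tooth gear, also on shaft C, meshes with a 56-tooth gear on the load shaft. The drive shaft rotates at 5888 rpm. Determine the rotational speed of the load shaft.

Gear mesh: ratio = 38/19 = 2, so shaft B turns at 5888 / 2 = 2944 rpm.
Gear mesh: ratio = 64/24 = 2.6667, so shaft C turns at 2944 / 2.6667 = 1104 rpm.
Gear mesh: ratio = 56/21 = 2.6667, so the load shaft turns at 1104 / 2.6667 = 414 rpm.

414 rpm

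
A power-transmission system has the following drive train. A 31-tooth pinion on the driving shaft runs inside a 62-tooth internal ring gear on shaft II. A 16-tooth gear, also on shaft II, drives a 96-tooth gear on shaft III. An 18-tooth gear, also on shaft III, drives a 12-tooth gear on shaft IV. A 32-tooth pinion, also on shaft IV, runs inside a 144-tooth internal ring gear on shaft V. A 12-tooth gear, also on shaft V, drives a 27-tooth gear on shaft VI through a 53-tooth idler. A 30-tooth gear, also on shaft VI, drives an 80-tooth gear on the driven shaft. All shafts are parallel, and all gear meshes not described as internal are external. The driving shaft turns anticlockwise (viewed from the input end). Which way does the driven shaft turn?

the driving shaft → shaft II: internal mesh, same direction → CCW.
shaft II → shaft III: external mesh, 1 reversal → CW.
shaft III → shaft IV: external mesh, 1 reversal → CCW.
shaft IV → shaft V: internal mesh, same direction → CCW.
shaft V → shaft VI: driver → idler → driven is 2 external meshes, 2 reversals → CCW.
shaft VI → the driven shaft: external mesh, 1 reversal → CW.
5 reversals in total — an odd number — so the driven shaft turns opposite to the driving shaft.

clockwise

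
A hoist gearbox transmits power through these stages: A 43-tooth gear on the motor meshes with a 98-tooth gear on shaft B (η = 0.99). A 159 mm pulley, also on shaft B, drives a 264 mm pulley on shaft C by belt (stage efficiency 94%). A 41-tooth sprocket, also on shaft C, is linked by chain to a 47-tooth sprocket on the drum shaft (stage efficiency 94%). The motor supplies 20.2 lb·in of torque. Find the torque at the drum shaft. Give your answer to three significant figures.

Gear mesh: ratio = 98/43 = 2.2791; torque at shaft B = 20.2 × 2.2791 × 0.99 = 45.577 lb·in.
Belt: ratio = 264/159 = 1.6604; torque at shaft C = 45.577 × 1.6604 × 0.94 = 71.134 lb·in.
Chain: ratio = 47/41 = 1.1463; torque at the drum shaft = 71.134 × 1.1463 × 0.94 = 76.652 lb·in.

76.7 lb·in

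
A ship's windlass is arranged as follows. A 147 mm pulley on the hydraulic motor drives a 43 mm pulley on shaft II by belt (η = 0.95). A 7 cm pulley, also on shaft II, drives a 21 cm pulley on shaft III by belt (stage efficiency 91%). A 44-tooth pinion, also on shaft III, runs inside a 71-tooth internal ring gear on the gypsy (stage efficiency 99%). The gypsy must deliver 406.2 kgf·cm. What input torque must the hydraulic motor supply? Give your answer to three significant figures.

Overall ratio R = 0.29252 × 3 × 1.6136 = 1.416; overall efficiency η = 0.95 × 0.91 × 0.99 = 0.8559.
Input torque = output torque / (R × η) = 406.2 / (1.416 × 0.8559) = 335.17 kgf·cm.

335 kgf·cm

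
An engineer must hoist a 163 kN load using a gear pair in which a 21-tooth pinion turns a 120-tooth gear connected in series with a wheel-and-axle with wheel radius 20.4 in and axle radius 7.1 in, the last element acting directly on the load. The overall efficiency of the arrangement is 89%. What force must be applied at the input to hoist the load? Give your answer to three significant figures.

11.2 kN

Gear pair MA = 120/21 = 5.7143.
Wheel-and-axle MA = R/r = 20.4/7.1 = 2.8732.
Combined ideal MA = 5.7143 × 2.8732 = 16.419.
Actual MA = 16.419 × 0.89 = 14.612.
Effort = load / actual MA = 163 / 14.612 = 11.155 kN.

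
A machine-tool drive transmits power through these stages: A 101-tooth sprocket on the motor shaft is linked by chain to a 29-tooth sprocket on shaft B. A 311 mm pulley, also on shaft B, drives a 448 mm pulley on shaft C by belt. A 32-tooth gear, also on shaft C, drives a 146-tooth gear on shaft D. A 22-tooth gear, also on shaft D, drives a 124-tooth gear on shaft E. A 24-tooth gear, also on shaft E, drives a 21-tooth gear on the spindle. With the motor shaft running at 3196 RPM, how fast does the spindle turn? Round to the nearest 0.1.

343.4 RPM

the motor shaft → shaft B (chain, 29/101): 3196 ÷ 0.28713 = 11131 RPM
shaft B → shaft C (belt, 448/311): 11131 ÷ 1.4405 = 7727 RPM
shaft C → shaft D (gear mesh, 146/32): 7727 ÷ 4.5625 = 1693.6 RPM
shaft D → shaft E (gear mesh, 124/22): 1693.6 ÷ 5.6364 = 300.48 RPM
shaft E → the spindle (gear mesh, 21/24): 300.48 ÷ 0.875 = 343.4 RPM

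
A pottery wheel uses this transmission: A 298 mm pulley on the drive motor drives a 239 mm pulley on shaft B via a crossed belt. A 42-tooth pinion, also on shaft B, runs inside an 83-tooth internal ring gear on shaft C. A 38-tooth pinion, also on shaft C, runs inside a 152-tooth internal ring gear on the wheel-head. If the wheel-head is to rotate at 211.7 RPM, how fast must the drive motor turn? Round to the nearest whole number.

Overall ratio R = 0.80201 × 1.9762 × 4 = 6.3397.
Required input speed = output speed × R = 211.7 × 6.3397 = 1342.1 RPM.

1342 RPM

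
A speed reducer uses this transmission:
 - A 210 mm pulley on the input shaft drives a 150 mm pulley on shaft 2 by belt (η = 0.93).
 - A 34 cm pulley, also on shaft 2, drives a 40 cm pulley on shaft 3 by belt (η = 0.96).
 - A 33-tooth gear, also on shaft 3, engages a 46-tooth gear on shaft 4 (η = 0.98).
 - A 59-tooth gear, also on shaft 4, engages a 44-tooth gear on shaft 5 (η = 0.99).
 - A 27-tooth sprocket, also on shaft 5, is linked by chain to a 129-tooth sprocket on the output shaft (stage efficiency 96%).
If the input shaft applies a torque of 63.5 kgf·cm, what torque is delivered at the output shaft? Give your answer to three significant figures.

belt 150/210 = 0.71429 → τ = 63.5·0.71429·0.93 = 42.182 kgf·cm
belt 40/34 = 1.1765 → τ = 42.182·1.1765·0.96 = 47.641 kgf·cm
gear mesh 46/33 = 1.3939 → τ = 47.641·1.3939·0.98 = 65.081 kgf·cm
gear mesh 44/59 = 0.74576 → τ = 65.081·0.74576·0.99 = 48.049 kgf·cm
chain 129/27 = 4.7778 → τ = 48.049·4.7778·0.96 = 220.39 kgf·cm

220 kgf·cm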